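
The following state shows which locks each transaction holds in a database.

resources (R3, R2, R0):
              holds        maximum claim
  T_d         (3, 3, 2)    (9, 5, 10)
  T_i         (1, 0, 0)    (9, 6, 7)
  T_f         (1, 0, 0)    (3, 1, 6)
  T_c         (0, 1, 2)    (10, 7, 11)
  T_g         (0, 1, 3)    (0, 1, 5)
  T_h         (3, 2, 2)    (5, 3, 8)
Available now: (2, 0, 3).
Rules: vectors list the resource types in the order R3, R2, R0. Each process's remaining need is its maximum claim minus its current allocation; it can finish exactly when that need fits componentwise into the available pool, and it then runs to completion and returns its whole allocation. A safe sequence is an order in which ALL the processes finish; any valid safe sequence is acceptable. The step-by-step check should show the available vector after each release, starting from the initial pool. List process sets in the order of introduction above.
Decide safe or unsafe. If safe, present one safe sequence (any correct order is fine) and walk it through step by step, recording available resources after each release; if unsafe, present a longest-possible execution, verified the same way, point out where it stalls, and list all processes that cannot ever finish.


SAFE, for example via the order T_g, T_h, T_f, T_d, T_i, T_c.
Key observation: T_h marks the first exact bind of the order: its need (2, 1, 6) fits the free (2, 1, 6) with zero slack on a requested resource.
Walking it through:
  pool = (2, 0, 3)
  T_g: need (0, 0, 2) fits (2, 0, 3); releases (0, 1, 3), pool now (2, 1, 6)
  T_h: need (2, 1, 6) fits (2, 1, 6); releases (3, 2, 2), pool now (5, 3, 8)
  T_f: need (2, 1, 6) fits (5, 3, 8); releases (1, 0, 0), pool now (6, 3, 8)
  T_d: need (6, 2, 8) fits (6, 3, 8); releases (3, 3, 2), pool now (9, 6, 10)
  T_i: need (8, 6, 7) fits (9, 6, 10); releases (1, 0, 0), pool now (10, 6, 10)
  T_c: need (10, 6, 9) fits (10, 6, 10); releases (0, 1, 2), pool now (10, 7, 12)


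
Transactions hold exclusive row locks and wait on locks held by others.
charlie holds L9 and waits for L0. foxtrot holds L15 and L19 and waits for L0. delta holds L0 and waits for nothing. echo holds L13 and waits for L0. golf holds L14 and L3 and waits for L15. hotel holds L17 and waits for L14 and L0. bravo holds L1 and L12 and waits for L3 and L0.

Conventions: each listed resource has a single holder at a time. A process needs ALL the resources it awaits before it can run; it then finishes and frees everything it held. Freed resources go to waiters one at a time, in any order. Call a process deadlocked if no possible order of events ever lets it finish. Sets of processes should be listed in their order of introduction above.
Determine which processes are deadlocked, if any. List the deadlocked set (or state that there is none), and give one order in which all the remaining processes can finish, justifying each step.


No process is deadlocked.
Key observation: the waits form no ring: some process can always run, and its releases unblock the others one by one.
One completion order for the rest: delta, foxtrot, echo, golf, charlie, bravo, hotel.
Step-by-step check:
  run delta (it waits on nothing); releases L0
  run foxtrot (all its waits — L0 — are resolved); releases L15 and L19
  run echo (all its waits — L0 — are resolved); releases L13
  run golf (all its waits — L15 — are resolved); releases L14 and L3
  run charlie (all its waits — L0 — are resolved); releases L9
  run bravo (all its waits — L3 and L0 — are resolved); releases L1 and L12
  run hotel (all its waits — L14 and L0 — are resolved); releases L17


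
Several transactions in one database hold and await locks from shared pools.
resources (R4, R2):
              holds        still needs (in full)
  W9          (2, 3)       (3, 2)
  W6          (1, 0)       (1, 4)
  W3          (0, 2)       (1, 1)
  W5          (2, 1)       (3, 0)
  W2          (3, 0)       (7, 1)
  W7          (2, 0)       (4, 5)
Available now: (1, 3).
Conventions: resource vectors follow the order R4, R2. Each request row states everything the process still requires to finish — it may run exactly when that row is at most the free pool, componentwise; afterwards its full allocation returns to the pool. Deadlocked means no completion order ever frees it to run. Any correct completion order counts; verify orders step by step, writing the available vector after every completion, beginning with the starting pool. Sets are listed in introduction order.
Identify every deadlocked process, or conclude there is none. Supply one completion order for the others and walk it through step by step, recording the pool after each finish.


Deadlocked set: W9, W5, W2 and W7.
Key observation: even finishing W3, W6 leaves just (2, 5) free — too little R4 for any of the remaining processes.
A valid finishing order for the others: W3, W6. Walking it through:
  pool = (1, 3)
  run W3 (needs (1, 1), free (1, 3)); after release of (0, 2) the pool is (1, 5)
  run W6 (needs (1, 4), free (1, 5)); after release of (1, 0) the pool is (2, 5)
The blocked processes can never fit:
  W9 cannot run: need (3, 2) vs free (2, 5) (insufficient R4)
  W5 cannot run: need (3, 0) vs free (2, 5) (insufficient R4)
  W2 cannot run: need (7, 1) vs free (2, 5) (insufficient R4)
  W7 cannot run: need (4, 5) vs free (2, 5) (insufficient R4)


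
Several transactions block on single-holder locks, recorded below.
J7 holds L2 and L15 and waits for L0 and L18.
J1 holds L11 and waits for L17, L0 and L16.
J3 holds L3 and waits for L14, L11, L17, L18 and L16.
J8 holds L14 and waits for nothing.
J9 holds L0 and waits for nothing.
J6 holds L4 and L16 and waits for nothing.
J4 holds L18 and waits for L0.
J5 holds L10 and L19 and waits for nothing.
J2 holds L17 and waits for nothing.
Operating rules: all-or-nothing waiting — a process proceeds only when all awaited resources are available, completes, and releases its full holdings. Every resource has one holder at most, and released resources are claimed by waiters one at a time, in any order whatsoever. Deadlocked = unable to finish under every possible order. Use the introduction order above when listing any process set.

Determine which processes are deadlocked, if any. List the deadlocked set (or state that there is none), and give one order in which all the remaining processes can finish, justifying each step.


The deadlocked set is empty.
Key observation: the wait relation is loop-free; peeling off processes with no waits unwinds the whole state.
The rest can finish in the order J9, J2, J6, J5, J8, J4, J7, J1, J3.
Step-by-step check:
  J9: no waits; runs immediately, freeing L0
  J2: no waits; runs immediately, freeing L17
  J6: no waits; runs immediately, freeing L4 and L16
  J5: no waits; runs immediately, freeing L10 and L19
  J8: no waits; runs immediately, freeing L14
  J4: everything it awaited (L0) is free; runs, freeing L18
  J7: everything it awaited (L0 and L18) is free; runs, freeing L2 and L15
  J1: everything it awaited (L17, L0 and L16) is free; runs, freeing L11
  J3: everything it awaited (L14, L11, L17, L18 and L16) is free; runs, freeing L3


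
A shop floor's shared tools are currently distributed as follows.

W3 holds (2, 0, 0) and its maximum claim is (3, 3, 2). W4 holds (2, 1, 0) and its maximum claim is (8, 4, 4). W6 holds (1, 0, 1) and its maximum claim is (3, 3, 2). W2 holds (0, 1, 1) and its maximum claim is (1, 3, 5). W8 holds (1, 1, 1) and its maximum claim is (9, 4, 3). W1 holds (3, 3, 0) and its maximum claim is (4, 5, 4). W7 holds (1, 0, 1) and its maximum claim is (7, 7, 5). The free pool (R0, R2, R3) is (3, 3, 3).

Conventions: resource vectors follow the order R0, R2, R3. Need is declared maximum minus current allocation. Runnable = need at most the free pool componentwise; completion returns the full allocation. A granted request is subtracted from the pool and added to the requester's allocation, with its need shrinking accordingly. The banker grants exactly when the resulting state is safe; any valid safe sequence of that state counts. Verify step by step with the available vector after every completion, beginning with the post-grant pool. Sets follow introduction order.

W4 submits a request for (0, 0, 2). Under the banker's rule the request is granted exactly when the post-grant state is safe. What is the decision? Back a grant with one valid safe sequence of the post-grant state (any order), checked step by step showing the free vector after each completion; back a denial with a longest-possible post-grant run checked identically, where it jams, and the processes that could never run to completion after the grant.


GRANT. The post-grant state is safe; one safe sequence: W6, W3, W4, W1, W2, W7, W8.
Key observation: (3, 3, 1) free after granting still covers W6 first, and each release covers the next.
Step-by-step check of the post-grant state:
  pool = (3, 3, 1)
  run W6 (needs (2, 3, 1), free (3, 3, 1)); after release of (1, 0, 1) the pool is (4, 3, 2)
  run W3 (needs (1, 3, 2), free (4, 3, 2)); after release of (2, 0, 0) the pool is (6, 3, 2)
  run W4 (needs (6, 3, 2), free (6, 3, 2)); after release of (2, 1, 2) the pool is (8, 4, 4)
  run W1 (needs (1, 2, 4), free (8, 4, 4)); after release of (3, 3, 0) the pool is (11, 7, 4)
  run W2 (needs (1, 2, 4), free (11, 7, 4)); after release of (0, 1, 1) the pool is (11, 8, 5)
  run W7 (needs (6, 7, 4), free (11, 8, 5)); after release of (1, 0, 1) the pool is (12, 8, 6)
  run W8 (needs (8, 3, 2), free (12, 8, 6)); after release of (1, 1, 1) the pool is (13, 9, 7)


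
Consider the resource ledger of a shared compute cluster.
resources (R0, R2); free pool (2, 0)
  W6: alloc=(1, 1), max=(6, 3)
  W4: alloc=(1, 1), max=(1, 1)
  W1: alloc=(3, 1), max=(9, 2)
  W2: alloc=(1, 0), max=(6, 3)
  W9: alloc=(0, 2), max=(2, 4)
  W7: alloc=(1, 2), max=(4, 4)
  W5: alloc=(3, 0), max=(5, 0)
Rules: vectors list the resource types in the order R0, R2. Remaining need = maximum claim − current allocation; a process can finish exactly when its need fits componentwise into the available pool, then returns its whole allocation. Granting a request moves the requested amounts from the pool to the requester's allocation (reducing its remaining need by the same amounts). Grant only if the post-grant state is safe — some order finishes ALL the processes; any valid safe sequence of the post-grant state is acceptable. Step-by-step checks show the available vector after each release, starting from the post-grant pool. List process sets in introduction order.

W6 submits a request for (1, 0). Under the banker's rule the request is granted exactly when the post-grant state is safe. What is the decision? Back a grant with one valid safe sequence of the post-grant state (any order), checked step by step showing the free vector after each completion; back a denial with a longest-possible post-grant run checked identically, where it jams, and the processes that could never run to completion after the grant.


DENY — the pretend-granted state is unsafe.
Key observation: after W4, W5 the pool peaks at (5, 1), and each blocked process is short somewhere: W6 on R2; W1 on R0; W2 on R2; W9 on R2; W7 on R2.
On the post-grant state, W4, W5 is a maximal run — nothing extends it. Step-by-step check:
  pool = (1, 0)
  W4 needs (0, 0) <= (1, 0) -> finishes; pool += (1, 1) = (2, 1)
  W5 needs (2, 0) <= (2, 1) -> finishes; pool += (3, 0) = (5, 1)
  blocked: W6 wants (4, 2), pool (5, 1) — not enough R2
  blocked: W1 wants (6, 1), pool (5, 1) — not enough R0
  blocked: W2 wants (5, 3), pool (5, 1) — not enough R2
  blocked: W9 wants (2, 2), pool (5, 1) — not enough R2
  blocked: W7 wants (3, 2), pool (5, 1) — not enough R2
Processes that could never finish after the grant: W6, W1, W2, W9 and W7.


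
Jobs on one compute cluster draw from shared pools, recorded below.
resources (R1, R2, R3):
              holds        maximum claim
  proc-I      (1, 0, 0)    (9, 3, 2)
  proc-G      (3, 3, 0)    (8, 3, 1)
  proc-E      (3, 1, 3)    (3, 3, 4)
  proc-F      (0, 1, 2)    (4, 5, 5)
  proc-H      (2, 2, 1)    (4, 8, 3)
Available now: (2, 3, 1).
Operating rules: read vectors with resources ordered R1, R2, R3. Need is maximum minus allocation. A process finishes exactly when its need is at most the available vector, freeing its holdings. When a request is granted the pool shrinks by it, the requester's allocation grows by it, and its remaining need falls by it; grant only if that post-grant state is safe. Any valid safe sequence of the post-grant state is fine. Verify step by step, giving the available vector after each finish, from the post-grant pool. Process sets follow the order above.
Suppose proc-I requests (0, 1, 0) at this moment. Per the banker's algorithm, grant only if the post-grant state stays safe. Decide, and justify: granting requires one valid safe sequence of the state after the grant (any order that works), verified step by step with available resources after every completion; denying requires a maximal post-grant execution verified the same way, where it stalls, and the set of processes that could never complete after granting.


GRANT — the state after the grant stays safe, e.g. via proc-E, proc-G, proc-F, proc-I, proc-H.
Key observation: post-grant, (2, 2, 1) remains, and an order beginning with proc-E completes everyone.
Check on the post-grant state, step by step:
  pool = (2, 2, 1)
  proc-E needs (0, 2, 1) <= (2, 2, 1) -> finishes; pool += (3, 1, 3) = (5, 3, 4)
  proc-G needs (5, 0, 1) <= (5, 3, 4) -> finishes; pool += (3, 3, 0) = (8, 6, 4)
  proc-F needs (4, 4, 3) <= (8, 6, 4) -> finishes; pool += (0, 1, 2) = (8, 7, 6)
  proc-I needs (8, 2, 2) <= (8, 7, 6) -> finishes; pool += (1, 1, 0) = (9, 8, 6)
  proc-H needs (2, 6, 2) <= (9, 8, 6) -> finishes; pool += (2, 2, 1) = (11, 10, 7)


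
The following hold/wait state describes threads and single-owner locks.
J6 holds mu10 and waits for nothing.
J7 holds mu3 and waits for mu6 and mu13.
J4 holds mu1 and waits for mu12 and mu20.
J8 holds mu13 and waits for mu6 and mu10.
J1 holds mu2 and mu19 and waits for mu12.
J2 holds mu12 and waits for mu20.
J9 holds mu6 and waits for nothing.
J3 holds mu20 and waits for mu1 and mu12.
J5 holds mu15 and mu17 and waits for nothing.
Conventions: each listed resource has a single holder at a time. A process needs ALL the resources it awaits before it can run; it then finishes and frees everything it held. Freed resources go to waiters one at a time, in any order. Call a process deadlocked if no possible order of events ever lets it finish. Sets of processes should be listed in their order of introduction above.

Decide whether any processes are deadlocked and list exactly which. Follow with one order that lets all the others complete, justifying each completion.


Deadlocked: J4, J1, J2 and J3.
Key observation: J4 -> J2 -> J3 -> J4 is a circular wait — nothing in it can go first; J1 waits into the deadlock from upstream.
The rest can finish in the order J9, J6, J5, J8, J7.
Verifying each step:
  J9: no waits; runs immediately, freeing mu6
  J6: no waits; runs immediately, freeing mu10
  J5: no waits; runs immediately, freeing mu15 and mu17
  J8 waits on mu6 and mu10 — all released -> runs and releases mu13
  J7 waits on mu6 and mu13 — all released -> runs and releases mu3


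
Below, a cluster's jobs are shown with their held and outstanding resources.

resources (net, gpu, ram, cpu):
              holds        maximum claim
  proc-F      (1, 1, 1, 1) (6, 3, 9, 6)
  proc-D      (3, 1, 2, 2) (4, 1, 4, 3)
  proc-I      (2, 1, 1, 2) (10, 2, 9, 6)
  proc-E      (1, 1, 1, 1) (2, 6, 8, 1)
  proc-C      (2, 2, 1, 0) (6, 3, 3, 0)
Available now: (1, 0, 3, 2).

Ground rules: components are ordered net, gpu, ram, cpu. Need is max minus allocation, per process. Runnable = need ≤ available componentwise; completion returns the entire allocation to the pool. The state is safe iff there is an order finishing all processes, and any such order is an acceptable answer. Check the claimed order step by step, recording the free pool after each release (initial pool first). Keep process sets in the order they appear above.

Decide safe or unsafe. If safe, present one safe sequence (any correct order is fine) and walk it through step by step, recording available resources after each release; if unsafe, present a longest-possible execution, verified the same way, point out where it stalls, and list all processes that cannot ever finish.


UNSAFE.
Key observation: the wall is ram: completing proc-D, proc-C brings the pool only to (6, 3, 6, 4), and all the rest need more.
Going as far as possible: proc-D, proc-C; after that, nothing fits. Check, step by step:
  pool = (1, 0, 3, 2)
  run proc-D (needs (1, 0, 2, 1), free (1, 0, 3, 2)); after release of (3, 1, 2, 2) the pool is (4, 1, 5, 4)
  run proc-C (needs (4, 1, 2, 0), free (4, 1, 5, 4)); after release of (2, 2, 1, 0) the pool is (6, 3, 6, 4)
  blocked: proc-F wants (5, 2, 8, 5), pool (6, 3, 6, 4) — not enough ram and cpu
  blocked: proc-I wants (8, 1, 8, 4), pool (6, 3, 6, 4) — not enough net and ram
  blocked: proc-E wants (1, 5, 7, 0), pool (6, 3, 6, 4) — not enough gpu and ram
Permanently blocked: proc-F, proc-I and proc-E.


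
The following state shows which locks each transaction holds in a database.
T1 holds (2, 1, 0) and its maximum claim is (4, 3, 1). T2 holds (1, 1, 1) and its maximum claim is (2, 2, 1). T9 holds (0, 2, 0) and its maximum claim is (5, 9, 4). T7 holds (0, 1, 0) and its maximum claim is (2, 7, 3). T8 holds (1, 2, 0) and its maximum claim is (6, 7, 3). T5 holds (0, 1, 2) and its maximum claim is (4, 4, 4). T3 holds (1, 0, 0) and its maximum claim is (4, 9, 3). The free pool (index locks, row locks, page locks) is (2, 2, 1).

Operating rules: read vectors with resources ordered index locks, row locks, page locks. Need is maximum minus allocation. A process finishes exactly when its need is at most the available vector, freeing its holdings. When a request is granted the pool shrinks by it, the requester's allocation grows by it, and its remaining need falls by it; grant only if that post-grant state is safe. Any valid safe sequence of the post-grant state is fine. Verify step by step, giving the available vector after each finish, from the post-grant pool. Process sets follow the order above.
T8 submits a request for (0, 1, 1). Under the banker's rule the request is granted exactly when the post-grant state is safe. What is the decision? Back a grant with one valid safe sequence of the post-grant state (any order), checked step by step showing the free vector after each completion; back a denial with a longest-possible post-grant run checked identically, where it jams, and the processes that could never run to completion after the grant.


DENY. Granting would leave the state unsafe.
Key observation: after T2, T1 complete, (5, 3, 1) is the best the pool ever gets, yet each leftover process wants more page locks.
After a pretend grant, a maximal execution: T2, T1 — then nothing else fits. Walking it through:
  pool = (2, 1, 0)
  T2: need (1, 1, 0) fits (2, 1, 0); releases (1, 1, 1), pool now (3, 2, 1)
  T1: need (2, 2, 1) fits (3, 2, 1); releases (2, 1, 0), pool now (5, 3, 1)
  blocked: T9 wants (5, 7, 4), pool (5, 3, 1) — not enough row locks and page locks
  blocked: T7 wants (2, 6, 3), pool (5, 3, 1) — not enough row locks and page locks
  blocked: T8 wants (5, 4, 2), pool (5, 3, 1) — not enough row locks and page locks
  blocked: T5 wants (4, 3, 2), pool (5, 3, 1) — not enough page locks
  blocked: T3 wants (3, 9, 3), pool (5, 3, 1) — not enough row locks and page locks
Had the request been granted, T9, T7, T8, T5 and T3 could never finish.


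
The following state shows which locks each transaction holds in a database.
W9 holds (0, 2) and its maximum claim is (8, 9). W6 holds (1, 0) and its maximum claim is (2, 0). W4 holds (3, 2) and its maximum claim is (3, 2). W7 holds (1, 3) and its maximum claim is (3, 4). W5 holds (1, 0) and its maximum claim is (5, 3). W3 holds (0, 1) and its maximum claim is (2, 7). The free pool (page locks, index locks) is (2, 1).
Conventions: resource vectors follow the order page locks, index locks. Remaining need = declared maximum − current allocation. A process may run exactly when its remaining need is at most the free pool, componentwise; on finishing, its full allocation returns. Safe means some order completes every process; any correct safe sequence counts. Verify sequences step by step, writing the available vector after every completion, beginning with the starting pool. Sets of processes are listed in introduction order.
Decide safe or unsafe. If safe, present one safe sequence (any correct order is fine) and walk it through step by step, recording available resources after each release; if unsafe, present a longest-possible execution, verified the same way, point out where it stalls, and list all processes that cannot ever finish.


SAFE — a valid safe sequence is W6, W4, W7, W5, W3, W9.
Key observation: reading the order forward, W3 is the first process whose need (2, 6) meets the free pool (8, 6) exactly on a resource it requests.
Check, step by step:
  pool = (2, 1)
  run W6 (needs (1, 0), free (2, 1)); after release of (1, 0) the pool is (3, 1)
  run W4 (needs (0, 0), free (3, 1)); after release of (3, 2) the pool is (6, 3)
  run W7 (needs (2, 1), free (6, 3)); after release of (1, 3) the pool is (7, 6)
  run W5 (needs (4, 3), free (7, 6)); after release of (1, 0) the pool is (8, 6)
  run W3 (needs (2, 6), free (8, 6)); after release of (0, 1) the pool is (8, 7)
  run W9 (needs (8, 7), free (8, 7)); after release of (0, 2) the pool is (8, 9)


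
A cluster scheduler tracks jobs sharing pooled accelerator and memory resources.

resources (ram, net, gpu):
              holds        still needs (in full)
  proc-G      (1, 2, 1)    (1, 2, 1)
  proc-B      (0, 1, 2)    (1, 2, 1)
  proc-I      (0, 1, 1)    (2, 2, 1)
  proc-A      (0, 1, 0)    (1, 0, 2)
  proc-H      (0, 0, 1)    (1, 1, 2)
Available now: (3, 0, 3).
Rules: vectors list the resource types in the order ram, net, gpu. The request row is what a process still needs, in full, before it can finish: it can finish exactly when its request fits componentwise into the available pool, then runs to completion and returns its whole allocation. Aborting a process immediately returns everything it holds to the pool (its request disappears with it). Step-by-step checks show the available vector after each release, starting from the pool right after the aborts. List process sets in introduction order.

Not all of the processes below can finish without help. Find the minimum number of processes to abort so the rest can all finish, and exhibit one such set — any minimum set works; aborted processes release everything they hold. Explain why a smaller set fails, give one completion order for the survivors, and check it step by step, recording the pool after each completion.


Abort proc-I.
Key observation: no ordering could ever have run proc-B before the abort of proc-I; with (0, 1, 1) back in the pool it fits at step 2.
Why nothing smaller works: aborting no one leaves the state deadlocked as given.
The survivors complete as proc-A, proc-B, proc-H, proc-G. Check, step by step (starting from the post-abort pool):
  pool = (3, 1, 4)
  proc-A: need (1, 0, 2) fits (3, 1, 4); releases (0, 1, 0), pool now (3, 2, 4)
  proc-B: need (1, 2, 1) fits (3, 2, 4); releases (0, 1, 2), pool now (3, 3, 6)
  proc-H: need (1, 1, 2) fits (3, 3, 6); releases (0, 0, 1), pool now (3, 3, 7)
  proc-G: need (1, 2, 1) fits (3, 3, 7); releases (1, 2, 1), pool now (4, 5, 8)


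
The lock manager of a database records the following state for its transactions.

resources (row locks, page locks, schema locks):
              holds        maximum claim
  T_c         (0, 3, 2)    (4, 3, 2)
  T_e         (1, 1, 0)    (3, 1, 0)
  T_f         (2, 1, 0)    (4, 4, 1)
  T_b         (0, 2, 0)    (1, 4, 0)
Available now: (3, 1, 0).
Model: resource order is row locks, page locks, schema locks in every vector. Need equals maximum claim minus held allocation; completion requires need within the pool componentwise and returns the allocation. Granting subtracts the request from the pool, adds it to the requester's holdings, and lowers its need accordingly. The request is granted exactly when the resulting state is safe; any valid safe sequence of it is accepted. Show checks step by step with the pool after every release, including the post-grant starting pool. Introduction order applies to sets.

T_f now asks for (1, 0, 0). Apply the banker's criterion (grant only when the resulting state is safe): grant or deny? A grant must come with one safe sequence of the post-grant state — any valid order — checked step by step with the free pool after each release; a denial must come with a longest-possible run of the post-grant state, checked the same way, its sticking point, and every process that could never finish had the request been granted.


DENY. Granting would leave the state unsafe.
Key observation: after T_e, T_b the pool peaks at (3, 4, 0), and each blocked process is short somewhere: T_c on row locks; T_f on schema locks.
Pretend the grant happened; the run T_e, T_b goes as far as possible. Walking it through:
  pool = (2, 1, 0)
  run T_e (needs (2, 0, 0), free (2, 1, 0)); after release of (1, 1, 0) the pool is (3, 2, 0)
  run T_b (needs (1, 2, 0), free (3, 2, 0)); after release of (0, 2, 0) the pool is (3, 4, 0)
  T_c still needs (4, 0, 0) but only (3, 4, 0) is free — short on row locks
  T_f still needs (1, 3, 1) but only (3, 4, 0) is free — short on schema locks
Post-grant, the permanently blocked set is T_c and T_f.


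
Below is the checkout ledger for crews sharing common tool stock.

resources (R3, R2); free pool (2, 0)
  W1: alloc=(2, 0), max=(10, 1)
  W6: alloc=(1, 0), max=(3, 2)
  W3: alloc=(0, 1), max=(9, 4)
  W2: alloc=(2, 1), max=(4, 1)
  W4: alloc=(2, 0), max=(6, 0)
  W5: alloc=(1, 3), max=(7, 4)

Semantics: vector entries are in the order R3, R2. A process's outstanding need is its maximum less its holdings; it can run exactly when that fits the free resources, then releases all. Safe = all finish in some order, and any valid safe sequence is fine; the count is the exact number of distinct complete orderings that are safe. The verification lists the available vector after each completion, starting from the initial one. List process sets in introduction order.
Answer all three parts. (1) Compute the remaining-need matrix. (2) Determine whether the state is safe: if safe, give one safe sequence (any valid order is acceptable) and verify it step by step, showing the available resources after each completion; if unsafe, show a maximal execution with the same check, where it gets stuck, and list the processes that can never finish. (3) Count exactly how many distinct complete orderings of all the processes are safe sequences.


(1) Remaining need (order R3, R2):
  W1: (8, 1)
  W6: (2, 2)
  W3: (9, 3)
  W2: (2, 0)
  W4: (4, 0)
  W5: (6, 1)
(2) SAFE, for example via the order W2, W4, W5, W6, W1, W3.
Key observation: at W2 the run first touches a limit — (2, 0) against (2, 0), exact on a resource it actually requests.
Check, step by step:
  pool = (2, 0)
  W2 needs (2, 0) <= (2, 0) -> finishes; pool += (2, 1) = (4, 1)
  W4 needs (4, 0) <= (4, 1) -> finishes; pool += (2, 0) = (6, 1)
  W5 needs (6, 1) <= (6, 1) -> finishes; pool += (1, 3) = (7, 4)
  W6 needs (2, 2) <= (7, 4) -> finishes; pool += (1, 0) = (8, 4)
  W1 needs (8, 1) <= (8, 4) -> finishes; pool += (2, 0) = (10, 4)
  W3 needs (9, 3) <= (10, 4) -> finishes; pool += (0, 1) = (10, 5)
(3) Precisely 1 of the possible complete orderings is a safe sequence.


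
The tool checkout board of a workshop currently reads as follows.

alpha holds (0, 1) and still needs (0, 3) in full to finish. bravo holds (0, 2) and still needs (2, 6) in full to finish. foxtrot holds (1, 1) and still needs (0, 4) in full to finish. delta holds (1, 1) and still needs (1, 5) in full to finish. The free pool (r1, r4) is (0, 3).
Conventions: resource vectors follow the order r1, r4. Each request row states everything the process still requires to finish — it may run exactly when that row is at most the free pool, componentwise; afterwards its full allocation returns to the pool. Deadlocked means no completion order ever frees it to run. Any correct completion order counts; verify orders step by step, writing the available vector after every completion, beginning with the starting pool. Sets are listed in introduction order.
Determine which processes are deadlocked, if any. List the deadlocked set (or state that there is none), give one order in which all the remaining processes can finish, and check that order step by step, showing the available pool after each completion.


No process is deadlocked.
Key observation: alpha fits the free pool immediately, and its release cascades until everyone finishes.
The rest can finish in the order alpha, foxtrot, delta, bravo. Walking it through:
  pool = (0, 3)
  alpha: need (0, 3) fits (0, 3); releases (0, 1), pool now (0, 4)
  foxtrot: need (0, 4) fits (0, 4); releases (1, 1), pool now (1, 5)
  delta: need (1, 5) fits (1, 5); releases (1, 1), pool now (2, 6)
  bravo: need (2, 6) fits (2, 6); releases (0, 2), pool now (2, 8)


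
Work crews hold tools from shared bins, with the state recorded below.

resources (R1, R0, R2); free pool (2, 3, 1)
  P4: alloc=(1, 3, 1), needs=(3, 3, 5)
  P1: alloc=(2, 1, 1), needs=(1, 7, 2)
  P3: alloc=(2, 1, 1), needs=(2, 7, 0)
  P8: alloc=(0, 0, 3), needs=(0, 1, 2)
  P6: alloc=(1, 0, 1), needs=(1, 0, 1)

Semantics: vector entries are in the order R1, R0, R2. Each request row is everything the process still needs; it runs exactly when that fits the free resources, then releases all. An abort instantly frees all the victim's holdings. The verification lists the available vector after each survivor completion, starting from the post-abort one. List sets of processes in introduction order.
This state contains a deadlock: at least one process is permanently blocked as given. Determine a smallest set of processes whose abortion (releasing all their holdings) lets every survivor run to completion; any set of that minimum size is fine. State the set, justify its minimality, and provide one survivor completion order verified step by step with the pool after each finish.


The answer: abort P3.
Key observation: no ordering could ever have run P1 before the abort of P3; with (2, 1, 1) back in the pool it fits at step 4.
No smaller set exists: with zero aborts the deadlock remains.
One survivor order: P8, P4, P6, P1. Verifying each step (post-abort pool first):
  pool = (4, 4, 2)
  run P8 (needs (0, 1, 2), free (4, 4, 2)); after release of (0, 0, 3) the pool is (4, 4, 5)
  run P4 (needs (3, 3, 5), free (4, 4, 5)); after release of (1, 3, 1) the pool is (5, 7, 6)
  run P6 (needs (1, 0, 1), free (5, 7, 6)); after release of (1, 0, 1) the pool is (6, 7, 7)
  run P1 (needs (1, 7, 2), free (6, 7, 7)); after release of (2, 1, 1) the pool is (8, 8, 8)


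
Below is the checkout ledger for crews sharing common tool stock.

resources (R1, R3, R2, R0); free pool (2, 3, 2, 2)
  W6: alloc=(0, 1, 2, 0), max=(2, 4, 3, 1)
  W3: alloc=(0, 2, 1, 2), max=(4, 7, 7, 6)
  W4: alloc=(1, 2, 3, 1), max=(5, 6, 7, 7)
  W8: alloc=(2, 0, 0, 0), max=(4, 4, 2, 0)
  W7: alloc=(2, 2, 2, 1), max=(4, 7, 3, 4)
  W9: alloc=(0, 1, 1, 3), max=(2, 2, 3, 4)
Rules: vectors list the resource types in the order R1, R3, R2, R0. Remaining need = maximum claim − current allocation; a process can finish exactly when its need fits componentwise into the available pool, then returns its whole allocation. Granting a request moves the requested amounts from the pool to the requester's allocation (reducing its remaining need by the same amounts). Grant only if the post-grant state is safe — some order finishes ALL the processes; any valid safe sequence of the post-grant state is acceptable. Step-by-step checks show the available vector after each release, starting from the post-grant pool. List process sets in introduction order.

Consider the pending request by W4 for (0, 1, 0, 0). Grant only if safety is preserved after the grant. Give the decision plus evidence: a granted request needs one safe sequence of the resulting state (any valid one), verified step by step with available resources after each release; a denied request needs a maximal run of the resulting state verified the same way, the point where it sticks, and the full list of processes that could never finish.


DENY. Granting would leave the state unsafe.
Key observation: after W9, W6, W8 the pool peaks at (4, 4, 5, 5), and each blocked process is short somewhere: W3 on R3, R2; W4 on R0; W7 on R3.
Pretend the grant happened; the run W9, W6, W8 goes as far as possible. Check, step by step:
  pool = (2, 2, 2, 2)
  run W9 (needs (2, 1, 2, 1), free (2, 2, 2, 2)); after release of (0, 1, 1, 3) the pool is (2, 3, 3, 5)
  run W6 (needs (2, 3, 1, 1), free (2, 3, 3, 5)); after release of (0, 1, 2, 0) the pool is (2, 4, 5, 5)
  run W8 (needs (2, 4, 2, 0), free (2, 4, 5, 5)); after release of (2, 0, 0, 0) the pool is (4, 4, 5, 5)
  W3 still needs (4, 5, 6, 4) but only (4, 4, 5, 5) is free — short on R3 and R2
  W4 still needs (4, 3, 4, 6) but only (4, 4, 5, 5) is free — short on R0
  W7 still needs (2, 5, 1, 3) but only (4, 4, 5, 5) is free — short on R3
Processes that could never finish after the grant: W3, W4 and W7.


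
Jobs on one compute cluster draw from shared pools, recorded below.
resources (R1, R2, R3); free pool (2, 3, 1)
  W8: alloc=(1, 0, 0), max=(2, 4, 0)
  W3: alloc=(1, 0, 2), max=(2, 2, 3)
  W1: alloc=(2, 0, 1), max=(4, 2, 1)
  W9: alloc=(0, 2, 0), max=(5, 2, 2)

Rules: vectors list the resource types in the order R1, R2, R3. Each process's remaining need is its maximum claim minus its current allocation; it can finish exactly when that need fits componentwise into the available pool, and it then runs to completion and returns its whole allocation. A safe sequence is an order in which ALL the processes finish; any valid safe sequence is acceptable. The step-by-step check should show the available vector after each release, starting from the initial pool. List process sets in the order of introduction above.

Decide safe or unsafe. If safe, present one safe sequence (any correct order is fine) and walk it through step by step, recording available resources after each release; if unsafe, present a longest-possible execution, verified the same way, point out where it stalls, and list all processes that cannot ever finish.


The state is SAFE; one workable sequence: W3, W1, W9, W8.
Key observation: at W3 the run first touches a limit — (1, 2, 1) against (2, 3, 1), exact on a resource it actually requests.
Verifying each step:
  pool = (2, 3, 1)
  run W3 (needs (1, 2, 1), free (2, 3, 1)); after release of (1, 0, 2) the pool is (3, 3, 3)
  run W1 (needs (2, 2, 0), free (3, 3, 3)); after release of (2, 0, 1) the pool is (5, 3, 4)
  run W9 (needs (5, 0, 2), free (5, 3, 4)); after release of (0, 2, 0) the pool is (5, 5, 4)
  run W8 (needs (1, 4, 0), free (5, 5, 4)); after release of (1, 0, 0) the pool is (6, 5, 4)


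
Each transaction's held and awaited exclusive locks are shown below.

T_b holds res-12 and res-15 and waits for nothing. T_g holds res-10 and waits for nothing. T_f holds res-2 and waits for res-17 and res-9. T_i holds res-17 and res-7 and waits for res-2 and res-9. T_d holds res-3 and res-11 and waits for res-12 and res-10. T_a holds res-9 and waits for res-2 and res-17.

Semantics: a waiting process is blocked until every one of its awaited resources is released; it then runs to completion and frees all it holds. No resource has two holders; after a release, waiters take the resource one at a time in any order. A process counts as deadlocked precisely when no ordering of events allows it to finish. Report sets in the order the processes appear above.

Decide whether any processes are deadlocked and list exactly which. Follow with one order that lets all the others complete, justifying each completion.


The deadlocked set is T_f, T_i and T_a.
Key observation: the waits loop around T_f -> T_i -> T_f with no way out; T_a is caught in further circular waits.
A valid finishing order for the others: T_g, T_b, T_d.
Walking it through:
  T_g: no waits; runs immediately, freeing res-10
  T_b: no waits; runs immediately, freeing res-12 and res-15
  T_d waits on res-12 and res-10 — all released -> runs and releases res-3 and res-11


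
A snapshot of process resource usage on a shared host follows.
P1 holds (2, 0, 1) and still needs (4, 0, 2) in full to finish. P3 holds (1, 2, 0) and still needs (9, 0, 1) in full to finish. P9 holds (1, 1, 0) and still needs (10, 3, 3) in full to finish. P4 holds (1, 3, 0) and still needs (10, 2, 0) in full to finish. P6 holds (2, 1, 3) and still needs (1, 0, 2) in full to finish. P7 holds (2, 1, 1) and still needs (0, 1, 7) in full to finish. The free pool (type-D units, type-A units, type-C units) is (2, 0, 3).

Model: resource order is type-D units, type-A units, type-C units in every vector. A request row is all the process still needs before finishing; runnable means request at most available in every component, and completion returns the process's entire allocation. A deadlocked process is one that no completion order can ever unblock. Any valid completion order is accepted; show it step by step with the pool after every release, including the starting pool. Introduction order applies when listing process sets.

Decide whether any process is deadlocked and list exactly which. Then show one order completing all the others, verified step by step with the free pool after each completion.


Deadlocked: P3, P9 and P4.
Key observation: after P6, P1, P7 complete, (8, 2, 8) is the best the pool ever gets, yet each leftover process wants more type-D units.
The rest can finish in the order P6, P1, P7. Verifying each step:
  pool = (2, 0, 3)
  run P6 (needs (1, 0, 2), free (2, 0, 3)); after release of (2, 1, 3) the pool is (4, 1, 6)
  run P1 (needs (4, 0, 2), free (4, 1, 6)); after release of (2, 0, 1) the pool is (6, 1, 7)
  run P7 (needs (0, 1, 7), free (6, 1, 7)); after release of (2, 1, 1) the pool is (8, 2, 8)
The blocked processes can never fit:
  blocked: P3 wants (9, 0, 1), pool (8, 2, 8) — not enough type-D units
  blocked: P9 wants (10, 3, 3), pool (8, 2, 8) — not enough type-D units and type-A units
  blocked: P4 wants (10, 2, 0), pool (8, 2, 8) — not enough type-D units


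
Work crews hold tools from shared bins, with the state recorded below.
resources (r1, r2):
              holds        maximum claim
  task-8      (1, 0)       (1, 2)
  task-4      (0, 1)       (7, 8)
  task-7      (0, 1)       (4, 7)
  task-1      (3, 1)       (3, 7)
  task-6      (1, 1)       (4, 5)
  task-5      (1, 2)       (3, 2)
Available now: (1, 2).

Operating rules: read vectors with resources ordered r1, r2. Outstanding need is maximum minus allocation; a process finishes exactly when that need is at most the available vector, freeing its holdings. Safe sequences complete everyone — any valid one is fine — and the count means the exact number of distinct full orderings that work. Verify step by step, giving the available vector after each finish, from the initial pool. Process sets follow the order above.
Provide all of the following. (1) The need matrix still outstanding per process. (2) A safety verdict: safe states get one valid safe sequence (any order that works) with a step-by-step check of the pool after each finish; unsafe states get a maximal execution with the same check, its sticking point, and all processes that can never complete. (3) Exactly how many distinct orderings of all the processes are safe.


(1) Need matrix, components ordered r1, r2:
  task-8: (0, 2)
  task-4: (7, 7)
  task-7: (4, 6)
  task-1: (0, 6)
  task-6: (3, 4)
  task-5: (2, 0)
(2) UNSAFE.
Key observation: even finishing task-8, task-5, task-6 leaves just (4, 5) free — too little r2 for any of the remaining processes.
The run task-8, task-5, task-6 cannot be extended any further. Verifying each step:
  pool = (1, 2)
  run task-8 (needs (0, 2), free (1, 2)); after release of (1, 0) the pool is (2, 2)
  run task-5 (needs (2, 0), free (2, 2)); after release of (1, 2) the pool is (3, 4)
  run task-6 (needs (3, 4), free (3, 4)); after release of (1, 1) the pool is (4, 5)
  blocked: task-4 wants (7, 7), pool (4, 5) — not enough r1 and r2
  blocked: task-7 wants (4, 6), pool (4, 5) — not enough r2
  blocked: task-1 wants (0, 6), pool (4, 5) — not enough r2
Permanently blocked: task-4, task-7 and task-1.
(3) The exact count: 0 of the possible complete orderings are safe sequences.
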